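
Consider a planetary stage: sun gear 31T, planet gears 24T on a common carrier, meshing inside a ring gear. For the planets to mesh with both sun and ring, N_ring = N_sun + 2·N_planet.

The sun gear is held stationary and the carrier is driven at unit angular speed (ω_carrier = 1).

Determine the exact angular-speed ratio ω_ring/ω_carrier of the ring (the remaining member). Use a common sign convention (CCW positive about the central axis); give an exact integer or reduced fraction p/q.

N_ring = 31 + 2·24 = 79
31(ω_s−ω_c) = −79(ω_r−ω_c),  ω_s=0, ω_c=1
ω_r = 1 − (31/79)(0−1) = 110/79
ω_r/ω_c = 110/79

110/79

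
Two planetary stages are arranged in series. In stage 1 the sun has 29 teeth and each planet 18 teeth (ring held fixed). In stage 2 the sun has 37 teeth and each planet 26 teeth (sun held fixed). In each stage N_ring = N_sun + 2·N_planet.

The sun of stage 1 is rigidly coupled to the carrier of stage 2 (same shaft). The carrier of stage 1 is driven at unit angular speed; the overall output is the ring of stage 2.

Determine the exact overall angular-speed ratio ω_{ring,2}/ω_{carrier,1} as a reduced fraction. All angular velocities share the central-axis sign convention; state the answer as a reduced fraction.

11844/2581

Stage 1: N_ring = 29 + 2·18 = 65
Stage 1: 29(ω_s−ω_c) = −65(ω_r−ω_c),  ω_r=0, ω_c=1
Stage 1: ω_s = 1 − (65/29)(0−1) = 94/29
  ⇒ ω_s¹/ω_c¹ = 94/29
Stage 2: N_ring = 37 + 2·26 = 89
Stage 2: 37(ω_s−ω_c) = −89(ω_r−ω_c),  ω_s=0, ω_c=1
Stage 2: ω_r = 1 − (37/89)(0−1) = 126/89
  ⇒ ω_r²/ω_c² = 126/89
Coupling ω_c² = ω_s¹ ⇒ overall = 94/29 × 126/89 = 11844/2581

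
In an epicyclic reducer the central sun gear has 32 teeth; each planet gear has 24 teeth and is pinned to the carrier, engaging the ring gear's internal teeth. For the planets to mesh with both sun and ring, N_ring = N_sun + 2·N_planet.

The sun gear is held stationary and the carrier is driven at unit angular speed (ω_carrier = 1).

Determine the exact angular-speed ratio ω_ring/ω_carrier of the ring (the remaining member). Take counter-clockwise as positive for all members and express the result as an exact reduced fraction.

7/5

N_ring = 32 + 2·24 = 80
32(ω_s−ω_c) = −80(ω_r−ω_c),  ω_s=0, ω_c=1
ω_r = 1 − (32/80)(0−1) = 7/5
ω_r/ω_c = 7/5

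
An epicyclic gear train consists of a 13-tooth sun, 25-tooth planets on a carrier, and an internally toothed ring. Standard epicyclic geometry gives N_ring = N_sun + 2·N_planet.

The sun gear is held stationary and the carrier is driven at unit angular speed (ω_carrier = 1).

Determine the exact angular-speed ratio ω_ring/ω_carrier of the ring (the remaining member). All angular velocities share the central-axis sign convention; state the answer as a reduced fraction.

N_ring = 13 + 2·25 = 63
13(ω_s−ω_c) = −63(ω_r−ω_c),  ω_s=0, ω_c=1
ω_r = 1 − (13/63)(0−1) = 76/63
ω_r/ω_c = 76/63

76/63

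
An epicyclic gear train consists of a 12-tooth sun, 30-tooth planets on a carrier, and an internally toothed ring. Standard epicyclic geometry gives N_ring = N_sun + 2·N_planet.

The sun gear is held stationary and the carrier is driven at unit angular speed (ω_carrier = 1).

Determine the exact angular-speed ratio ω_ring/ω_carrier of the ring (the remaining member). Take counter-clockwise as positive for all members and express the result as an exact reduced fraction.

N_ring = 12 + 2·30 = 72
12(ω_s−ω_c) = −72(ω_r−ω_c),  ω_s=0, ω_c=1
ω_r = 1 − (12/72)(0−1) = 7/6
ω_r/ω_c = 7/6

7/6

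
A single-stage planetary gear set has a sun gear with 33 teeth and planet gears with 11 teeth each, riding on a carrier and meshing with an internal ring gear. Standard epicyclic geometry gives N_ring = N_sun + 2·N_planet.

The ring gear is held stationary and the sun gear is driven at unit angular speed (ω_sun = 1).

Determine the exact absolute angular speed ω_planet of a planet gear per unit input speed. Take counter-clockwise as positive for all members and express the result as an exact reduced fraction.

-3/2

N_ring = 33 + 2·11 = 55
33(ω_s−ω_c) = −55(ω_r−ω_c),  ω_r=0, ω_s=1
33(1−ω_c) = −55(0−ω_c)  ⇒  88ω_c = 33  ⇒  ω_c = 3/8
sun–planet: 33·(1−3/8) = −11·(ω_p−ω_c)  ⇒  ω_p−ω_c = −(33/11)·(5/8) = -15/8
ω_p = 3/8 − 15/8 = -3/2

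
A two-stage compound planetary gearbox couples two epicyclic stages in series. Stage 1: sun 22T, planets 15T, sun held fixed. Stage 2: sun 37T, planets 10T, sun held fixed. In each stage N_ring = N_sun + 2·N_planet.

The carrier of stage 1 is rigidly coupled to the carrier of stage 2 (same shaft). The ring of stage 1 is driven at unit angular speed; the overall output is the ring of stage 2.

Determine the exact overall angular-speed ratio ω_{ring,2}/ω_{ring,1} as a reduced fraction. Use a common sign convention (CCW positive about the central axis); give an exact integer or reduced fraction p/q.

Stage 1: N_ring = 22 + 2·15 = 52
Stage 1: 22(ω_s−ω_c) = −52(ω_r−ω_c),  ω_s=0, ω_r=1
Stage 1: 22(0−ω_c) = −52(1−ω_c)  ⇒  74ω_c = 52  ⇒  ω_c = 26/37
  ⇒ ω_c¹/ω_r¹ = 26/37
Stage 2: N_ring = 37 + 2·10 = 57
Stage 2: 37(ω_s−ω_c) = −57(ω_r−ω_c),  ω_s=0, ω_c=1
Stage 2: ω_r = 1 − (37/57)(0−1) = 94/57
  ⇒ ω_r²/ω_c² = 94/57
Coupling ω_c² = ω_c¹ ⇒ overall = 26/37 × 94/57 = 2444/2109

2444/2109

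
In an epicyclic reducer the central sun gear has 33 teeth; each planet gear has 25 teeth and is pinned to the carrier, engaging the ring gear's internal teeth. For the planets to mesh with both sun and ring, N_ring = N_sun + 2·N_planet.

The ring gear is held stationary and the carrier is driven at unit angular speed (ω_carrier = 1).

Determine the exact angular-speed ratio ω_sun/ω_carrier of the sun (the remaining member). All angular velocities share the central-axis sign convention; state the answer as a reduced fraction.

N_ring = 33 + 2·25 = 83
33(ω_s−ω_c) = −83(ω_r−ω_c),  ω_r=0, ω_c=1
ω_s = 1 − (83/33)(0−1) = 116/33
ω_s/ω_c = 116/33

116/33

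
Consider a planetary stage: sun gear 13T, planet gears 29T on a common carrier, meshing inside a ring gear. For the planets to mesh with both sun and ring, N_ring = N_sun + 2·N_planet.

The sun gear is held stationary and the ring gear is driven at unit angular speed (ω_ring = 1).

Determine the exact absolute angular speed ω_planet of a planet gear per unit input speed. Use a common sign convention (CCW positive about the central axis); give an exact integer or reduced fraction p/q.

N_ring = 13 + 2·29 = 71
13(ω_s−ω_c) = −71(ω_r−ω_c),  ω_s=0, ω_r=1
13(0−ω_c) = −71(1−ω_c)  ⇒  84ω_c = 71  ⇒  ω_c = 71/84
sun–planet: 13·(0−71/84) = −29·(ω_p−ω_c)  ⇒  ω_p−ω_c = −(13/29)·(-71/84) = 923/2436
ω_p = 71/84 + 923/2436 = 71/58

71/58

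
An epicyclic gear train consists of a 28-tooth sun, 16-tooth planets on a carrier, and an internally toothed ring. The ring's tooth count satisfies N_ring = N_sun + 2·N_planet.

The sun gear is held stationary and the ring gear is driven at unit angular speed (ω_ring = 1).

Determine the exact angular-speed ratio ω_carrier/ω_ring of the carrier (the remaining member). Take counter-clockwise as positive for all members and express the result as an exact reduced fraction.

15/22

N_ring = 28 + 2·16 = 60
28(ω_s−ω_c) = −60(ω_r−ω_c),  ω_s=0, ω_r=1
28(0−ω_c) = −60(1−ω_c)  ⇒  88ω_c = 60  ⇒  ω_c = 15/22
ω_c/ω_r = 15/22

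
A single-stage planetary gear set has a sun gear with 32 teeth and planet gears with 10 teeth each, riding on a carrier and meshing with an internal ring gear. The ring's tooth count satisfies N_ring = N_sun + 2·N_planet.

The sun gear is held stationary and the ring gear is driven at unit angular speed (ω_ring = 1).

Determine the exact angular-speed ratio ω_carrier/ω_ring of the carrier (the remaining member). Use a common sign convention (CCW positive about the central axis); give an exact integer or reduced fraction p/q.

13/21

N_ring = 32 + 2·10 = 52
32(ω_s−ω_c) = −52(ω_r−ω_c),  ω_s=0, ω_r=1
32(0−ω_c) = −52(1−ω_c)  ⇒  84ω_c = 52  ⇒  ω_c = 13/21
ω_c/ω_r = 13/21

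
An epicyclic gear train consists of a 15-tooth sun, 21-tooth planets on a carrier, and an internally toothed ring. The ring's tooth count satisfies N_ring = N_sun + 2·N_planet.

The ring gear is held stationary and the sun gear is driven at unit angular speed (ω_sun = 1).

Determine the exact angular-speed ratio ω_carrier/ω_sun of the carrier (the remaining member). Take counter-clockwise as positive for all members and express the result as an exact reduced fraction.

N_ring = 15 + 2·21 = 57
15(ω_s−ω_c) = −57(ω_r−ω_c),  ω_r=0, ω_s=1
15(1−ω_c) = −57(0−ω_c)  ⇒  72ω_c = 15  ⇒  ω_c = 5/24
ω_c/ω_s = 5/24

5/24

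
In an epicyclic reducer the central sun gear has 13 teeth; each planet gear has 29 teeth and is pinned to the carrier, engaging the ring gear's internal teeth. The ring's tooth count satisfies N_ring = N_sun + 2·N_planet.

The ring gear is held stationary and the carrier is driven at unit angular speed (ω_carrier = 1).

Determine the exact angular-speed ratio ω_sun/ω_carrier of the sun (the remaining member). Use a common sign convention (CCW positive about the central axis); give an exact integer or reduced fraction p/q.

84/13

N_ring = 13 + 2·29 = 71
13(ω_s−ω_c) = −71(ω_r−ω_c),  ω_r=0, ω_c=1
ω_s = 1 − (71/13)(0−1) = 84/13
ω_s/ω_c = 84/13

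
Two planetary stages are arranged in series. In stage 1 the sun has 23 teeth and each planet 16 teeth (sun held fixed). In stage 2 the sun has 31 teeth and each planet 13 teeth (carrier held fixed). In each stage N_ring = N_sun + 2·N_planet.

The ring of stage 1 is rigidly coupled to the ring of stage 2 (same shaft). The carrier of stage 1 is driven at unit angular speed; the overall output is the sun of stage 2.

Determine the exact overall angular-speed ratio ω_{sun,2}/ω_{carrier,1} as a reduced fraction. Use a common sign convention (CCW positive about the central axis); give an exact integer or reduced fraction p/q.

-4446/1705

Stage 1: N_ring = 23 + 2·16 = 55
Stage 1: 23(ω_s−ω_c) = −55(ω_r−ω_c),  ω_s=0, ω_c=1
Stage 1: ω_r = 1 − (23/55)(0−1) = 78/55
  ⇒ ω_r¹/ω_c¹ = 78/55
Stage 2: N_ring = 31 + 2·13 = 57
Stage 2: 31(ω_s−ω_c) = −57(ω_r−ω_c),  ω_c=0, ω_r=1
Stage 2: ω_s = 0 − (57/31)(1−0) = -57/31
  ⇒ ω_s²/ω_r² = -57/31
Coupling ω_r² = ω_r¹ ⇒ overall = 78/55 × -57/31 = -4446/1705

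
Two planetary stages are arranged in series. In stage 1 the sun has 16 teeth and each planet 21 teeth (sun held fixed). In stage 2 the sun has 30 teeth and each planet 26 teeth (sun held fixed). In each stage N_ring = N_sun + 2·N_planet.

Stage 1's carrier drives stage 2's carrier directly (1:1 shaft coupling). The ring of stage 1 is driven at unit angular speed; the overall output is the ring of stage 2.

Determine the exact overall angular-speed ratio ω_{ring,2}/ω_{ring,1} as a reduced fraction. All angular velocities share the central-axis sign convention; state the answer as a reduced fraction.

1624/1517

Stage 1: N_ring = 16 + 2·21 = 58
Stage 1: 16(ω_s−ω_c) = −58(ω_r−ω_c),  ω_s=0, ω_r=1
Stage 1: 16(0−ω_c) = −58(1−ω_c)  ⇒  74ω_c = 58  ⇒  ω_c = 29/37
  ⇒ ω_c¹/ω_r¹ = 29/37
Stage 2: N_ring = 30 + 2·26 = 82
Stage 2: 30(ω_s−ω_c) = −82(ω_r−ω_c),  ω_s=0, ω_c=1
Stage 2: ω_r = 1 − (30/82)(0−1) = 56/41
  ⇒ ω_r²/ω_c² = 56/41
Coupling ω_c² = ω_c¹ ⇒ overall = 29/37 × 56/41 = 1624/1517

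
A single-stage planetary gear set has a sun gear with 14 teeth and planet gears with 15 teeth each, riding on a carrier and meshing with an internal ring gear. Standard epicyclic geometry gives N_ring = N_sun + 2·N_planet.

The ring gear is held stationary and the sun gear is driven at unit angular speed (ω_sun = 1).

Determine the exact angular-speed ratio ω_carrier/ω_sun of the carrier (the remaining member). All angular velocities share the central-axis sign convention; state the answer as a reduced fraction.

7/29

N_ring = 14 + 2·15 = 44
14(ω_s−ω_c) = −44(ω_r−ω_c),  ω_r=0, ω_s=1
14(1−ω_c) = −44(0−ω_c)  ⇒  58ω_c = 14  ⇒  ω_c = 7/29
ω_c/ω_s = 7/29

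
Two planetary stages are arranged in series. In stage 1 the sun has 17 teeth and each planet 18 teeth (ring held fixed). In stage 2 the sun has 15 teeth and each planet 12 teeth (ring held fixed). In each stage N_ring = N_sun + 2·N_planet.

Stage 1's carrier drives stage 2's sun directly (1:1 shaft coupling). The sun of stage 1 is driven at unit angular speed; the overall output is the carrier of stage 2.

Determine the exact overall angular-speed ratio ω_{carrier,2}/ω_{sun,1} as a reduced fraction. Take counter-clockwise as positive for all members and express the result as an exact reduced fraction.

Stage 1: N_ring = 17 + 2·18 = 53
Stage 1: 17(ω_s−ω_c) = −53(ω_r−ω_c),  ω_r=0, ω_s=1
Stage 1: 17(1−ω_c) = −53(0−ω_c)  ⇒  70ω_c = 17  ⇒  ω_c = 17/70
  ⇒ ω_c¹/ω_s¹ = 17/70
Stage 2: N_ring = 15 + 2·12 = 39
Stage 2: 15(ω_s−ω_c) = −39(ω_r−ω_c),  ω_r=0, ω_s=1
Stage 2: 15(1−ω_c) = −39(0−ω_c)  ⇒  54ω_c = 15  ⇒  ω_c = 5/18
  ⇒ ω_c²/ω_s² = 5/18
Coupling ω_s² = ω_c¹ ⇒ overall = 17/70 × 5/18 = 17/252

17/252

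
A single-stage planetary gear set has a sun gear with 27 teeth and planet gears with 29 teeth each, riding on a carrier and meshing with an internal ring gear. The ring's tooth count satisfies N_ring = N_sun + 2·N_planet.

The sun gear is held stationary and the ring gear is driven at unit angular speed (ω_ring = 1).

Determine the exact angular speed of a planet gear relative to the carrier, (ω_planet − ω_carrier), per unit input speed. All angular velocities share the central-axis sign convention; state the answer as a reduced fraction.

N_ring = 27 + 2·29 = 85
27(ω_s−ω_c) = −85(ω_r−ω_c),  ω_s=0, ω_r=1
27(0−ω_c) = −85(1−ω_c)  ⇒  112ω_c = 85  ⇒  ω_c = 85/112
sun–planet: 27·(0−85/112) = −29·(ω_p−ω_c)  ⇒  ω_p−ω_c = −(27/29)·(-85/112) = 2295/3248

2295/3248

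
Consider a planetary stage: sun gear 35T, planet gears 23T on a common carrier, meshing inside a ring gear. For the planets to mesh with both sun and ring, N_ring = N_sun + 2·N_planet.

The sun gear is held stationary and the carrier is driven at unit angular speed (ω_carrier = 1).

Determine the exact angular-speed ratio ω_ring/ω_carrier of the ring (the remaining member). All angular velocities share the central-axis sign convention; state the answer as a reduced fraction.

116/81

N_ring = 35 + 2·23 = 81
35(ω_s−ω_c) = −81(ω_r−ω_c),  ω_s=0, ω_c=1
ω_r = 1 − (35/81)(0−1) = 116/81
ω_r/ω_c = 116/81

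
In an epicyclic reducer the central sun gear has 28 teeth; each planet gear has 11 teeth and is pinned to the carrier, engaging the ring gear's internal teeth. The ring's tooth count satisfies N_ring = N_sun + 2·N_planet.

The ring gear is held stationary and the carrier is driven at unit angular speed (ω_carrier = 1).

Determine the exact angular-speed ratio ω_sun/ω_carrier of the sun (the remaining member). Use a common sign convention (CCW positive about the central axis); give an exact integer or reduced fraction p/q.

39/14

N_ring = 28 + 2·11 = 50
28(ω_s−ω_c) = −50(ω_r−ω_c),  ω_r=0, ω_c=1
ω_s = 1 − (50/28)(0−1) = 39/14
ω_s/ω_c = 39/14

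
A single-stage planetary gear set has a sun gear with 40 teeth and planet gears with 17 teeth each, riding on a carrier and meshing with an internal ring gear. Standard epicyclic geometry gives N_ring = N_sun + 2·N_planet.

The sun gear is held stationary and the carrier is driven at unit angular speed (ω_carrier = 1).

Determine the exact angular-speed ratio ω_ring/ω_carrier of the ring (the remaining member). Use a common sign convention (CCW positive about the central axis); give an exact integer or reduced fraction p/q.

57/37

N_ring = 40 + 2·17 = 74
40(ω_s−ω_c) = −74(ω_r−ω_c),  ω_s=0, ω_c=1
ω_r = 1 − (40/74)(0−1) = 57/37
ω_r/ω_c = 57/37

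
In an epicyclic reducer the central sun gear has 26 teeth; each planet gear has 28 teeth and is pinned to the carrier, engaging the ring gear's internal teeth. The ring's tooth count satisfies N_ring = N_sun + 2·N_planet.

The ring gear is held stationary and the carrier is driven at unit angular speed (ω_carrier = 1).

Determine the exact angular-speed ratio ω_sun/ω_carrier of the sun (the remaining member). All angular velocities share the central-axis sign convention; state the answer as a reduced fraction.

N_ring = 26 + 2·28 = 82
26(ω_s−ω_c) = −82(ω_r−ω_c),  ω_r=0, ω_c=1
ω_s = 1 − (82/26)(0−1) = 54/13
ω_s/ω_c = 54/13

54/13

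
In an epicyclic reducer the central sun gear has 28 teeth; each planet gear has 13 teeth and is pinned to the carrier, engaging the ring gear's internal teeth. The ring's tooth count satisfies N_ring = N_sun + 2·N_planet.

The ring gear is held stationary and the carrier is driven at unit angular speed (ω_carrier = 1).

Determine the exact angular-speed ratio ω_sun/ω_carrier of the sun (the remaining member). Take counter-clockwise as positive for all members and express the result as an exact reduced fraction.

N_ring = 28 + 2·13 = 54
28(ω_s−ω_c) = −54(ω_r−ω_c),  ω_r=0, ω_c=1
ω_s = 1 − (54/28)(0−1) = 41/14
ω_s/ω_c = 41/14

41/14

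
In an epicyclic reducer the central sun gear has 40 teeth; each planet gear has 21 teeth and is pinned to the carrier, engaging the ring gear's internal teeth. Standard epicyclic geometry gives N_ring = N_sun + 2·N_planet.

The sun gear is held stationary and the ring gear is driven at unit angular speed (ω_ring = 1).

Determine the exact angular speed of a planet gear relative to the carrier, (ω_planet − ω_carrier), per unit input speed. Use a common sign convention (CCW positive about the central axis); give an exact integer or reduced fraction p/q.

1640/1281

N_ring = 40 + 2·21 = 82
40(ω_s−ω_c) = −82(ω_r−ω_c),  ω_s=0, ω_r=1
40(0−ω_c) = −82(1−ω_c)  ⇒  122ω_c = 82  ⇒  ω_c = 41/61
sun–planet: 40·(0−41/61) = −21·(ω_p−ω_c)  ⇒  ω_p−ω_c = −(40/21)·(-41/61) = 1640/1281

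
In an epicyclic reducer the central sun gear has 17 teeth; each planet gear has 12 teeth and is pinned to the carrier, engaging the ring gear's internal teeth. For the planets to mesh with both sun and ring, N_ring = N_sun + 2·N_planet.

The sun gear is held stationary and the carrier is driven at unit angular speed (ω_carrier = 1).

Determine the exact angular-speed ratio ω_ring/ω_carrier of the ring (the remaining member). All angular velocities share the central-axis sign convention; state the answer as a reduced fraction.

58/41

N_ring = 17 + 2·12 = 41
17(ω_s−ω_c) = −41(ω_r−ω_c),  ω_s=0, ω_c=1
ω_r = 1 − (17/41)(0−1) = 58/41
ω_r/ω_c = 58/41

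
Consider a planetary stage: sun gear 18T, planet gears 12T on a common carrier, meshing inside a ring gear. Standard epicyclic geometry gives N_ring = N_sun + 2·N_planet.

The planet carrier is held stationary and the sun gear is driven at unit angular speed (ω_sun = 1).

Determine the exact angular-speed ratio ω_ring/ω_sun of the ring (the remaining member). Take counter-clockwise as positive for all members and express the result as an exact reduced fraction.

-3/7

N_ring = 18 + 2·12 = 42
18(ω_s−ω_c) = −42(ω_r−ω_c),  ω_c=0, ω_s=1
ω_r = 0 − (18/42)(1−0) = -3/7
ω_r/ω_s = -3/7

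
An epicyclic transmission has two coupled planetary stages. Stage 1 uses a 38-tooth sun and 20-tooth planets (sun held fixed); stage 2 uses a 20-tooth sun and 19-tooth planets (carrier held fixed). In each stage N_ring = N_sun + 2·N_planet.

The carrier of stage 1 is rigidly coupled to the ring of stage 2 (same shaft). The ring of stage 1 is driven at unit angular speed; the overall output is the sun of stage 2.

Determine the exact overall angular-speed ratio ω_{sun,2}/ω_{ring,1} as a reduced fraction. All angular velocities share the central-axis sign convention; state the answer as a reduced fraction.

-39/20

Stage 1: N_ring = 38 + 2·20 = 78
Stage 1: 38(ω_s−ω_c) = −78(ω_r−ω_c),  ω_s=0, ω_r=1
Stage 1: 38(0−ω_c) = −78(1−ω_c)  ⇒  116ω_c = 78  ⇒  ω_c = 39/58
  ⇒ ω_c¹/ω_r¹ = 39/58
Stage 2: N_ring = 20 + 2·19 = 58
Stage 2: 20(ω_s−ω_c) = −58(ω_r−ω_c),  ω_c=0, ω_r=1
Stage 2: ω_s = 0 − (58/20)(1−0) = -29/10
  ⇒ ω_s²/ω_r² = -29/10
Coupling ω_r² = ω_c¹ ⇒ overall = 39/58 × -29/10 = -39/20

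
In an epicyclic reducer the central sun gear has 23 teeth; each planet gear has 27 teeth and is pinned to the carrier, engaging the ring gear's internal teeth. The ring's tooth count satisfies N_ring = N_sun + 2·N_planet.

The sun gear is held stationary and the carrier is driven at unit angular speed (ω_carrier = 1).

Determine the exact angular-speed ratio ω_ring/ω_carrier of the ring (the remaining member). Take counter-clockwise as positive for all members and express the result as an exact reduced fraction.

100/77

N_ring = 23 + 2·27 = 77
23(ω_s−ω_c) = −77(ω_r−ω_c),  ω_s=0, ω_c=1
ω_r = 1 − (23/77)(0−1) = 100/77
ω_r/ω_c = 100/77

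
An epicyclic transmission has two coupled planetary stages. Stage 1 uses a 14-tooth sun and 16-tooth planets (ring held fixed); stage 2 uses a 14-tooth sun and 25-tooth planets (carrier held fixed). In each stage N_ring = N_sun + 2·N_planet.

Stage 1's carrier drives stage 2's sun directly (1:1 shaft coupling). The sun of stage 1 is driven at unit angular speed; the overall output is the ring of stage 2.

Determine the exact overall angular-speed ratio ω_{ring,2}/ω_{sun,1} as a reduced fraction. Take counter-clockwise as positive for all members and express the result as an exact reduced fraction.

-49/960

Stage 1: N_ring = 14 + 2·16 = 46
Stage 1: 14(ω_s−ω_c) = −46(ω_r−ω_c),  ω_r=0, ω_s=1
Stage 1: 14(1−ω_c) = −46(0−ω_c)  ⇒  60ω_c = 14  ⇒  ω_c = 7/30
  ⇒ ω_c¹/ω_s¹ = 7/30
Stage 2: N_ring = 14 + 2·25 = 64
Stage 2: 14(ω_s−ω_c) = −64(ω_r−ω_c),  ω_c=0, ω_s=1
Stage 2: ω_r = 0 − (14/64)(1−0) = -7/32
  ⇒ ω_r²/ω_s² = -7/32
Coupling ω_s² = ω_c¹ ⇒ overall = 7/30 × -7/32 = -49/960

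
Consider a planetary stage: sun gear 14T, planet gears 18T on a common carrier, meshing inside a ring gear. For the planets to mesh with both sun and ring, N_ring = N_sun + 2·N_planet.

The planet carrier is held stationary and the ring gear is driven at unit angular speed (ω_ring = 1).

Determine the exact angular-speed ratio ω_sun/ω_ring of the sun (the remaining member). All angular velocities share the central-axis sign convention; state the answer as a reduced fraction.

N_ring = 14 + 2·18 = 50
14(ω_s−ω_c) = −50(ω_r−ω_c),  ω_c=0, ω_r=1
ω_s = 0 − (50/14)(1−0) = -25/7
ω_s/ω_r = -25/7

-25/7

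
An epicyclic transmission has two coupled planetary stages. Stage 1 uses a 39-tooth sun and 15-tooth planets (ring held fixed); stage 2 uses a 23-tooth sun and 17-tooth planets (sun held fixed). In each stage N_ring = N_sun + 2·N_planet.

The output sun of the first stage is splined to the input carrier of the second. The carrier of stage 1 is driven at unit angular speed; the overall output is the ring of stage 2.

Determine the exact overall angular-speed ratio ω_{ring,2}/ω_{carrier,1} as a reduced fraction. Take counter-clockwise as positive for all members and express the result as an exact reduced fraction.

Stage 1: N_ring = 39 + 2·15 = 69
Stage 1: 39(ω_s−ω_c) = −69(ω_r−ω_c),  ω_r=0, ω_c=1
Stage 1: ω_s = 1 − (69/39)(0−1) = 36/13
  ⇒ ω_s¹/ω_c¹ = 36/13
Stage 2: N_ring = 23 + 2·17 = 57
Stage 2: 23(ω_s−ω_c) = −57(ω_r−ω_c),  ω_s=0, ω_c=1
Stage 2: ω_r = 1 − (23/57)(0−1) = 80/57
  ⇒ ω_r²/ω_c² = 80/57
Coupling ω_c² = ω_s¹ ⇒ overall = 36/13 × 80/57 = 960/247

960/247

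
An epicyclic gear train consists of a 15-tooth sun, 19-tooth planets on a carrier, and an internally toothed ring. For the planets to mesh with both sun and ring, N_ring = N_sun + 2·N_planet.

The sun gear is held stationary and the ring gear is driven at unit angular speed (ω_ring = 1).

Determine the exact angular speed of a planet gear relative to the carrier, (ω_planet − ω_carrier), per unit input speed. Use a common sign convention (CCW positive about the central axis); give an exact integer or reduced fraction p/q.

795/1292

N_ring = 15 + 2·19 = 53
15(ω_s−ω_c) = −53(ω_r−ω_c),  ω_s=0, ω_r=1
15(0−ω_c) = −53(1−ω_c)  ⇒  68ω_c = 53  ⇒  ω_c = 53/68
sun–planet: 15·(0−53/68) = −19·(ω_p−ω_c)  ⇒  ω_p−ω_c = −(15/19)·(-53/68) = 795/1292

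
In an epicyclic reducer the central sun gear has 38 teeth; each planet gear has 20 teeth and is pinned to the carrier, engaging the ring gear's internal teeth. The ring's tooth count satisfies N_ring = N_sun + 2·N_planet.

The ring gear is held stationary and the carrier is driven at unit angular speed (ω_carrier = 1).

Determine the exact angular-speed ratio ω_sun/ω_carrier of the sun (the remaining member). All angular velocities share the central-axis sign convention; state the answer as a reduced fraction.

58/19

N_ring = 38 + 2·20 = 78
38(ω_s−ω_c) = −78(ω_r−ω_c),  ω_r=0, ω_c=1
ω_s = 1 − (78/38)(0−1) = 58/19
ω_s/ω_c = 58/19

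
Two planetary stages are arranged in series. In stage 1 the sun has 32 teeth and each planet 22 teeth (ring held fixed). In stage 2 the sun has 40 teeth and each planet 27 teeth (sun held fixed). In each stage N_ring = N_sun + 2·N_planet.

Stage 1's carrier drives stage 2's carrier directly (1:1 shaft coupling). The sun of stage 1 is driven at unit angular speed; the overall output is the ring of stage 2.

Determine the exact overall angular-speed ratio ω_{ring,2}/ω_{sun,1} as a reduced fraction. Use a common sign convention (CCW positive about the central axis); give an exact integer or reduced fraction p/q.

Stage 1: N_ring = 32 + 2·22 = 76
Stage 1: 32(ω_s−ω_c) = −76(ω_r−ω_c),  ω_r=0, ω_s=1
Stage 1: 32(1−ω_c) = −76(0−ω_c)  ⇒  108ω_c = 32  ⇒  ω_c = 8/27
  ⇒ ω_c¹/ω_s¹ = 8/27
Stage 2: N_ring = 40 + 2·27 = 94
Stage 2: 40(ω_s−ω_c) = −94(ω_r−ω_c),  ω_s=0, ω_c=1
Stage 2: ω_r = 1 − (40/94)(0−1) = 67/47
  ⇒ ω_r²/ω_c² = 67/47
Coupling ω_c² = ω_c¹ ⇒ overall = 8/27 × 67/47 = 536/1269

536/1269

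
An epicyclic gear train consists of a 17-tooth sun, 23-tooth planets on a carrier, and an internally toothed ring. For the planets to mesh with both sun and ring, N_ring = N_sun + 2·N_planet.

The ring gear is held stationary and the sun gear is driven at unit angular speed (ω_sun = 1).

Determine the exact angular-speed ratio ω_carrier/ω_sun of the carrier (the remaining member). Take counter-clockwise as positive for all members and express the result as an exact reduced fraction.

N_ring = 17 + 2·23 = 63
17(ω_s−ω_c) = −63(ω_r−ω_c),  ω_r=0, ω_s=1
17(1−ω_c) = −63(0−ω_c)  ⇒  80ω_c = 17  ⇒  ω_c = 17/80
ω_c/ω_s = 17/80

17/80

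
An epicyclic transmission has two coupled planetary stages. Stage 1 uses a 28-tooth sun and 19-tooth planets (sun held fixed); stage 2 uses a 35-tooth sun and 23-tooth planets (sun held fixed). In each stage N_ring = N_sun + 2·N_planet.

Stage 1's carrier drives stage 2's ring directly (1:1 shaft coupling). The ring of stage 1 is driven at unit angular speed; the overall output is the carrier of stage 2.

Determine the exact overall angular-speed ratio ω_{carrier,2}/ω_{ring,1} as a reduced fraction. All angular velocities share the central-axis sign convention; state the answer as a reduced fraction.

Stage 1: N_ring = 28 + 2·19 = 66
Stage 1: 28(ω_s−ω_c) = −66(ω_r−ω_c),  ω_s=0, ω_r=1
Stage 1: 28(0−ω_c) = −66(1−ω_c)  ⇒  94ω_c = 66  ⇒  ω_c = 33/47
  ⇒ ω_c¹/ω_r¹ = 33/47
Stage 2: N_ring = 35 + 2·23 = 81
Stage 2: 35(ω_s−ω_c) = −81(ω_r−ω_c),  ω_s=0, ω_r=1
Stage 2: 35(0−ω_c) = −81(1−ω_c)  ⇒  116ω_c = 81  ⇒  ω_c = 81/116
  ⇒ ω_c²/ω_r² = 81/116
Coupling ω_r² = ω_c¹ ⇒ overall = 33/47 × 81/116 = 2673/5452

2673/5452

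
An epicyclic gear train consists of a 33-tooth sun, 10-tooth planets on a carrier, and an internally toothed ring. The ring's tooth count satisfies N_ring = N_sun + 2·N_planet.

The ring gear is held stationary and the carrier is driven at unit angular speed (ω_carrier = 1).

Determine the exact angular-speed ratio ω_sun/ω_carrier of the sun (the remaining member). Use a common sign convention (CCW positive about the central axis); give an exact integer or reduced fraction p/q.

N_ring = 33 + 2·10 = 53
33(ω_s−ω_c) = −53(ω_r−ω_c),  ω_r=0, ω_c=1
ω_s = 1 − (53/33)(0−1) = 86/33
ω_s/ω_c = 86/33

86/33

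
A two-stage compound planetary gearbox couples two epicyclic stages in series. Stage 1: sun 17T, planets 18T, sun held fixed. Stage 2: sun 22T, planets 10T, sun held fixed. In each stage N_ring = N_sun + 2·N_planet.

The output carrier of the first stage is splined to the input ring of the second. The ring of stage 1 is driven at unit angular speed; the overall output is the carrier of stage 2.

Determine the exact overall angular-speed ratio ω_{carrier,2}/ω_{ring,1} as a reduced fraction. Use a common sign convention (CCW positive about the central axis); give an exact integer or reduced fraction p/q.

Stage 1: N_ring = 17 + 2·18 = 53
Stage 1: 17(ω_s−ω_c) = −53(ω_r−ω_c),  ω_s=0, ω_r=1
Stage 1: 17(0−ω_c) = −53(1−ω_c)  ⇒  70ω_c = 53  ⇒  ω_c = 53/70
  ⇒ ω_c¹/ω_r¹ = 53/70
Stage 2: N_ring = 22 + 2·10 = 42
Stage 2: 22(ω_s−ω_c) = −42(ω_r−ω_c),  ω_s=0, ω_r=1
Stage 2: 22(0−ω_c) = −42(1−ω_c)  ⇒  64ω_c = 42  ⇒  ω_c = 21/32
  ⇒ ω_c²/ω_r² = 21/32
Coupling ω_r² = ω_c¹ ⇒ overall = 53/70 × 21/32 = 159/320

159/320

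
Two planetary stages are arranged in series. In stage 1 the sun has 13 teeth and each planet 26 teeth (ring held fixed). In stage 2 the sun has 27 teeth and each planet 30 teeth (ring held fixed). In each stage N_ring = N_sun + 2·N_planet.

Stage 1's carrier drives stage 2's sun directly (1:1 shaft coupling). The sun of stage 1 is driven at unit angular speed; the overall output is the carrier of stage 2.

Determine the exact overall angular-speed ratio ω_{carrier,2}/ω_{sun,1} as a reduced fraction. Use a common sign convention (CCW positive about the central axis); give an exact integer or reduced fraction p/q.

3/76

Stage 1: N_ring = 13 + 2·26 = 65
Stage 1: 13(ω_s−ω_c) = −65(ω_r−ω_c),  ω_r=0, ω_s=1
Stage 1: 13(1−ω_c) = −65(0−ω_c)  ⇒  78ω_c = 13  ⇒  ω_c = 1/6
  ⇒ ω_c¹/ω_s¹ = 1/6
Stage 2: N_ring = 27 + 2·30 = 87
Stage 2: 27(ω_s−ω_c) = −87(ω_r−ω_c),  ω_r=0, ω_s=1
Stage 2: 27(1−ω_c) = −87(0−ω_c)  ⇒  114ω_c = 27  ⇒  ω_c = 9/38
  ⇒ ω_c²/ω_s² = 9/38
Coupling ω_s² = ω_c¹ ⇒ overall = 1/6 × 9/38 = 3/76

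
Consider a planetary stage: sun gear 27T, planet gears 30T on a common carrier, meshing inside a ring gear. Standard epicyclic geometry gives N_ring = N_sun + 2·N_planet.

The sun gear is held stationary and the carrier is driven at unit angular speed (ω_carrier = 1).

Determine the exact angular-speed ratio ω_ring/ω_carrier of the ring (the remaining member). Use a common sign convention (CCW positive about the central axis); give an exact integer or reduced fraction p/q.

38/29

N_ring = 27 + 2·30 = 87
27(ω_s−ω_c) = −87(ω_r−ω_c),  ω_s=0, ω_c=1
ω_r = 1 − (27/87)(0−1) = 38/29
ω_r/ω_c = 38/29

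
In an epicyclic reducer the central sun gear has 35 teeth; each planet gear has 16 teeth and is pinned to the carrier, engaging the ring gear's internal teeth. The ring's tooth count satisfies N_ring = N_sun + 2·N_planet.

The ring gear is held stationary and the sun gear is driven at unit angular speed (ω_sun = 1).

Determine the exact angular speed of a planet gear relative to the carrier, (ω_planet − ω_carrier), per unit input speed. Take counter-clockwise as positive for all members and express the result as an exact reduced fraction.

N_ring = 35 + 2·16 = 67
35(ω_s−ω_c) = −67(ω_r−ω_c),  ω_r=0, ω_s=1
35(1−ω_c) = −67(0−ω_c)  ⇒  102ω_c = 35  ⇒  ω_c = 35/102
sun–planet: 35·(1−35/102) = −16·(ω_p−ω_c)  ⇒  ω_p−ω_c = −(35/16)·(67/102) = -2345/1632

-2345/1632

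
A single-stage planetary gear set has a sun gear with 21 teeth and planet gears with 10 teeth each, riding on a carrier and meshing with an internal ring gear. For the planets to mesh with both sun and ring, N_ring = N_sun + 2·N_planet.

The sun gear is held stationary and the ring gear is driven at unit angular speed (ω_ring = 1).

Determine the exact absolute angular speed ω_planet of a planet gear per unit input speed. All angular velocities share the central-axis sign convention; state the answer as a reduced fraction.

41/20

N_ring = 21 + 2·10 = 41
21(ω_s−ω_c) = −41(ω_r−ω_c),  ω_s=0, ω_r=1
21(0−ω_c) = −41(1−ω_c)  ⇒  62ω_c = 41  ⇒  ω_c = 41/62
sun–planet: 21·(0−41/62) = −10·(ω_p−ω_c)  ⇒  ω_p−ω_c = −(21/10)·(-41/62) = 861/620
ω_p = 41/62 + 861/620 = 41/20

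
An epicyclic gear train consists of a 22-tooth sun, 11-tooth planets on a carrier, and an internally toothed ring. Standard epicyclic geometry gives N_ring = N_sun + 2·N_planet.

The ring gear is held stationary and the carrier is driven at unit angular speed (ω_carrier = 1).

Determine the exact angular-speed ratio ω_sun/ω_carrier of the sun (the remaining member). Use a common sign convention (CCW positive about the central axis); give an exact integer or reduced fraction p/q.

N_ring = 22 + 2·11 = 44
22(ω_s−ω_c) = −44(ω_r−ω_c),  ω_r=0, ω_c=1
ω_s = 1 − (44/22)(0−1) = 3
ω_s/ω_c = 3

3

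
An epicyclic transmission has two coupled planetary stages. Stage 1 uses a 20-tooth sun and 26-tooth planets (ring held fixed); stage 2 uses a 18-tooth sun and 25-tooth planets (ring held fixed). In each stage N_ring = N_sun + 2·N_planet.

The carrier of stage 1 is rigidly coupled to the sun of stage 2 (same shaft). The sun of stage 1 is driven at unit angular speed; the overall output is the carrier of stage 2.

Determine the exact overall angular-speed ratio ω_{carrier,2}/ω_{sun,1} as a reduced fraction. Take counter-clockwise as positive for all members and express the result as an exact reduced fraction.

45/989

Stage 1: N_ring = 20 + 2·26 = 72
Stage 1: 20(ω_s−ω_c) = −72(ω_r−ω_c),  ω_r=0, ω_s=1
Stage 1: 20(1−ω_c) = −72(0−ω_c)  ⇒  92ω_c = 20  ⇒  ω_c = 5/23
  ⇒ ω_c¹/ω_s¹ = 5/23
Stage 2: N_ring = 18 + 2·25 = 68
Stage 2: 18(ω_s−ω_c) = −68(ω_r−ω_c),  ω_r=0, ω_s=1
Stage 2: 18(1−ω_c) = −68(0−ω_c)  ⇒  86ω_c = 18  ⇒  ω_c = 9/43
  ⇒ ω_c²/ω_s² = 9/43
Coupling ω_s² = ω_c¹ ⇒ overall = 5/23 × 9/43 = 45/989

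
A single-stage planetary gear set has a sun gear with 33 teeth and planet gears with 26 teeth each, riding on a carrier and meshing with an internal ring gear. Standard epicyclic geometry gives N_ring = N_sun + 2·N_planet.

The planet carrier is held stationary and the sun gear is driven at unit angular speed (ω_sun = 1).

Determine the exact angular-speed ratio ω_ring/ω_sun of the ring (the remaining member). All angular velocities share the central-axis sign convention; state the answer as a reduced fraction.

-33/85

N_ring = 33 + 2·26 = 85
33(ω_s−ω_c) = −85(ω_r−ω_c),  ω_c=0, ω_s=1
ω_r = 0 − (33/85)(1−0) = -33/85
ω_r/ω_s = -33/85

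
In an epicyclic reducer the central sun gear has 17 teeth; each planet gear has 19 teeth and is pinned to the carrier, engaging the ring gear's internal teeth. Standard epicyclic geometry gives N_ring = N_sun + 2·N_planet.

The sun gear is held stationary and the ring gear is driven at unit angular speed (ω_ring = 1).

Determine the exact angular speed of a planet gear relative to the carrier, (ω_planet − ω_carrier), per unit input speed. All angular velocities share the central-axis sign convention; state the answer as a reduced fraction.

N_ring = 17 + 2·19 = 55
17(ω_s−ω_c) = −55(ω_r−ω_c),  ω_s=0, ω_r=1
17(0−ω_c) = −55(1−ω_c)  ⇒  72ω_c = 55  ⇒  ω_c = 55/72
sun–planet: 17·(0−55/72) = −19·(ω_p−ω_c)  ⇒  ω_p−ω_c = −(17/19)·(-55/72) = 935/1368

935/1368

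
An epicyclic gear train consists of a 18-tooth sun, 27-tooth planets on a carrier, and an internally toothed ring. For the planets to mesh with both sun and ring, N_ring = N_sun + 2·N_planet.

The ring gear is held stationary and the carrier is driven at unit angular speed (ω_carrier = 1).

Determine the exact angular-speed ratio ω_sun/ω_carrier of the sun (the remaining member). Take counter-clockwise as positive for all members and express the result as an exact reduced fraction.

N_ring = 18 + 2·27 = 72
18(ω_s−ω_c) = −72(ω_r−ω_c),  ω_r=0, ω_c=1
ω_s = 1 − (72/18)(0−1) = 5
ω_s/ω_c = 5

5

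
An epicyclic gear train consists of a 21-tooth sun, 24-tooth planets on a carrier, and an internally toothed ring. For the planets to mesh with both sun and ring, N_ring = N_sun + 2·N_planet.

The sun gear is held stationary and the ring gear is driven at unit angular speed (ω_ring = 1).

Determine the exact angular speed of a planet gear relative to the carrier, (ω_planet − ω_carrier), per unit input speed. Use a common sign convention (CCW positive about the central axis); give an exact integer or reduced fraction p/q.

161/240

N_ring = 21 + 2·24 = 69
21(ω_s−ω_c) = −69(ω_r−ω_c),  ω_s=0, ω_r=1
21(0−ω_c) = −69(1−ω_c)  ⇒  90ω_c = 69  ⇒  ω_c = 23/30
sun–planet: 21·(0−23/30) = −24·(ω_p−ω_c)  ⇒  ω_p−ω_c = −(21/24)·(-23/30) = 161/240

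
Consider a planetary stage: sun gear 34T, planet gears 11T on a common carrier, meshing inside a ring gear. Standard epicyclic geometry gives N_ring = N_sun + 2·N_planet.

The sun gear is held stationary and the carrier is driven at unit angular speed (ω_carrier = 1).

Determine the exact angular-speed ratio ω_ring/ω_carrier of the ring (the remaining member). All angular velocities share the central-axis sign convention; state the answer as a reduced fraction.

N_ring = 34 + 2·11 = 56
34(ω_s−ω_c) = −56(ω_r−ω_c),  ω_s=0, ω_c=1
ω_r = 1 − (34/56)(0−1) = 45/28
ω_r/ω_c = 45/28

45/28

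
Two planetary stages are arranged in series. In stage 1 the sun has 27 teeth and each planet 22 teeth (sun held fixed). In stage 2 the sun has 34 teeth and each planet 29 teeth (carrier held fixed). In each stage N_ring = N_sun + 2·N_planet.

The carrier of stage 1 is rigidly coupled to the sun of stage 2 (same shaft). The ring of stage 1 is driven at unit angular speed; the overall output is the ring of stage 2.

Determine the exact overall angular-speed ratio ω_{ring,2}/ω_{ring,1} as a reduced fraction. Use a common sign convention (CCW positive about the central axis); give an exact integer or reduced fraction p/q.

Stage 1: N_ring = 27 + 2·22 = 71
Stage 1: 27(ω_s−ω_c) = −71(ω_r−ω_c),  ω_s=0, ω_r=1
Stage 1: 27(0−ω_c) = −71(1−ω_c)  ⇒  98ω_c = 71  ⇒  ω_c = 71/98
  ⇒ ω_c¹/ω_r¹ = 71/98
Stage 2: N_ring = 34 + 2·29 = 92
Stage 2: 34(ω_s−ω_c) = −92(ω_r−ω_c),  ω_c=0, ω_s=1
Stage 2: ω_r = 0 − (34/92)(1−0) = -17/46
  ⇒ ω_r²/ω_s² = -17/46
Coupling ω_s² = ω_c¹ ⇒ overall = 71/98 × -17/46 = -1207/4508

-1207/4508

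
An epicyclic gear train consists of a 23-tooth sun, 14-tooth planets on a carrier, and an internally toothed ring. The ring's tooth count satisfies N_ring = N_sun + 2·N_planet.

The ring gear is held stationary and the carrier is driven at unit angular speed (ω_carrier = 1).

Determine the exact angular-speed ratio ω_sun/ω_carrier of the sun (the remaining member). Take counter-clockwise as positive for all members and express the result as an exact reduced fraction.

N_ring = 23 + 2·14 = 51
23(ω_s−ω_c) = −51(ω_r−ω_c),  ω_r=0, ω_c=1
ω_s = 1 − (51/23)(0−1) = 74/23
ω_s/ω_c = 74/23

74/23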